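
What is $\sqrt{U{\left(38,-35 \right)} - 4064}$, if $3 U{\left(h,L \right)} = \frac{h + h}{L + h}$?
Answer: $\frac{10 i \sqrt{365}}{3} \approx 63.683 i$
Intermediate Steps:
$U{\left(h,L \right)} = \frac{2 h}{3 \left(L + h\right)}$ ($U{\left(h,L \right)} = \frac{\left(h + h\right) \frac{1}{L + h}}{3} = \frac{2 h \frac{1}{L + h}}{3} = \frac{2 h}{3 \left(L + h\right)}$)
$\sqrt{U{\left(38,-35 \right)} - 4064} = \sqrt{\frac{2}{3} \cdot 38 \frac{1}{-35 + 38} - 4064} = \sqrt{\frac{2}{3} \cdot 38 \cdot \frac{1}{3} - 4064} = \sqrt{\frac{76}{9} - 4064} = \sqrt{- \frac{36500}{9}} = \frac{10 i \sqrt{365}}{3}$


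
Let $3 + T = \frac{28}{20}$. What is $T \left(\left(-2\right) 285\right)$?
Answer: $912$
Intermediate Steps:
$T = - \frac{8}{5}$ ($T = -3 + \frac{28}{20} = -3 + 28 \cdot \frac{1}{20} = -3 + \frac{7}{5} = - \frac{8}{5} \approx -1.6$)
$T \left(\left(-2\right) 285\right) = - \frac{8 \left(\left(-2\right) 285\right)}{5} = \left(- \frac{8}{5}\right) \left(-570\right) = 912$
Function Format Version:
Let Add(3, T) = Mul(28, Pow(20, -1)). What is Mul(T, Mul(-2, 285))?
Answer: 912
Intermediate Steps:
T = Rational(-8, 5) (T = Add(-3, Mul(28, Pow(20, -1))) = Add(-3, Mul(28, Rational(1, 20))) = Add(-3, Rational(7, 5)) = Rational(-8, 5) ≈ -1.6000)
Mul(T, Mul(-2, 285)) = Mul(Rational(-8, 5), Mul(-2, 285)) = Mul(Rational(-8, 5), -570) = 912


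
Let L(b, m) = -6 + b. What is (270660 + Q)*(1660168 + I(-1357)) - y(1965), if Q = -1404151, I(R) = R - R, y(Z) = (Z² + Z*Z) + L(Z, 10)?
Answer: -1881793210897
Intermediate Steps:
y(Z) = -6 + Z + 2*Z² (y(Z) = (Z² + Z*Z) + (-6 + Z) = (Z² + Z²) + (-6 + Z) = 2*Z² + (-6 + Z) = -6 + Z + 2*Z²)
I(R) = 0
(270660 + Q)*(1660168 + I(-1357)) - y(1965) = (270660 - 1404151)*(1660168 + 0) - (-6 + 1965 + 2*1965²) = -1133491*1660168 - (-6 + 1965 + 2*3861225) = -1881785486488 - (-6 + 1965 + 7722450) = -1881785486488 - 1*7724409 = -1881785486488 - 7724409 = -1881793210897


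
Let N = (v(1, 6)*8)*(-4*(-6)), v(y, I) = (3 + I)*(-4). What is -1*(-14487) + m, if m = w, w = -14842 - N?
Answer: 6557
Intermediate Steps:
v(y, I) = -12 - 4*I
N = -6912 (N = ((-12 - 4*6)*8)*(-4*(-6)) = ((-12 - 24)*8)*24 = -36*8*24 = -288*24 = -6912)
w = -7930 (w = -14842 - 1*(-6912) = -14842 + 6912 = -7930)
m = -7930
-1*(-14487) + m = -1*(-14487) - 7930 = 14487 - 7930 = 6557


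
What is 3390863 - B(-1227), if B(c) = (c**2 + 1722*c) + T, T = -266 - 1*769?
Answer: 3999263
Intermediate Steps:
T = -1035 (T = -266 - 769 = -1035)
B(c) = -1035 + c**2 + 1722*c (B(c) = (c**2 + 1722*c) - 1035 = -1035 + c**2 + 1722*c)
3390863 - B(-1227) = 3390863 - (-1035 + (-1227)**2 + 1722*(-1227)) = 3390863 - (-1035 + 1505529 - 2112894) = 3390863 - 1*(-608400) = 3390863 + 608400 = 3999263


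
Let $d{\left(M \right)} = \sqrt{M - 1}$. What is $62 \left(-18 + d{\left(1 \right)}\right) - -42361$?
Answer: $41245$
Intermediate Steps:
$d{\left(M \right)} = \sqrt{-1 + M}$
$62 \left(-18 + d{\left(1 \right)}\right) - -42361 = 62 \left(-18 + \sqrt{-1 + 1}\right) - -42361 = 62 \left(-18 + \sqrt{0}\right) + 42361 = 62 \left(-18 + 0\right) + 42361 = 62 \left(-18\right) + 42361 = -1116 + 42361 = 41245$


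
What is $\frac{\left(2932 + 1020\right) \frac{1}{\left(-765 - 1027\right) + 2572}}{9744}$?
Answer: $\frac{19}{36540} \approx 0.00051998$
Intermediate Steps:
$\frac{\left(2932 + 1020\right) \frac{1}{\left(-765 - 1027\right) + 2572}}{9744} = \frac{3952}{\left(-765 - 1027\right) + 2572} \cdot \frac{1}{9744} = \frac{3952}{-1792 + 2572} \cdot \frac{1}{9744} = \frac{3952}{780} \cdot \frac{1}{9744} = 3952 \cdot \frac{1}{780} \cdot \frac{1}{9744} = \frac{76}{15} \cdot \frac{1}{9744} = \frac{19}{36540}$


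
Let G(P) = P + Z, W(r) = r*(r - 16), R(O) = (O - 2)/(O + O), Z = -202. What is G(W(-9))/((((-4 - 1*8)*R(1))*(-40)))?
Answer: -23/240 ≈ -0.095833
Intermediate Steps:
R(O) = (-2 + O)/(2*O) (R(O) = (-2 + O)/((2*O)) = (-2 + O)*(1/(2*O)) = (-2 + O)/(2*O))
W(r) = r*(-16 + r)
G(P) = -202 + P (G(P) = P - 202 = -202 + P)
G(W(-9))/((((-4 - 1*8)*R(1))*(-40))) = (-202 - 9*(-16 - 9))/((((-4 - 1*8)*((½)*(-2 + 1)/1))*(-40))) = (-202 - 9*(-25))/((((-4 - 8)*((½)*1*(-1)))*(-40))) = (-202 + 225)/((-12*(-½)*(-40))) = 23/((6*(-40))) = 23/(-240) = 23*(-1/240) = -23/240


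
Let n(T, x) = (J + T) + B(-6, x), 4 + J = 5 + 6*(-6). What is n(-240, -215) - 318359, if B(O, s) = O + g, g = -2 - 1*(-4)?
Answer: -318638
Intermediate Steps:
g = 2 (g = -2 + 4 = 2)
J = -35 (J = -4 + (5 + 6*(-6)) = -4 + (5 - 36) = -4 - 31 = -35)
B(O, s) = 2 + O (B(O, s) = O + 2 = 2 + O)
n(T, x) = -39 + T (n(T, x) = (-35 + T) + (2 - 6) = (-35 + T) - 4 = -39 + T)
n(-240, -215) - 318359 = (-39 - 240) - 318359 = -279 - 318359 = -318638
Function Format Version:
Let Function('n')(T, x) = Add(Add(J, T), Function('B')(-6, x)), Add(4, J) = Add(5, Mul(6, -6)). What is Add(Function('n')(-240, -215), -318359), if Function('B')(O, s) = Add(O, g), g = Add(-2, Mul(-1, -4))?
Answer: -318638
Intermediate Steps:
g = 2 (g = Add(-2, 4) = 2)
J = -35 (J = Add(-4, Add(5, Mul(6, -6))) = Add(-4, Add(5, -36)) = Add(-4, -31) = -35)
Function('B')(O, s) = Add(2, O) (Function('B')(O, s) = Add(O, 2) = Add(2, O))
Function('n')(T, x) = Add(-39, T) (Function('n')(T, x) = Add(Add(-35, T), Add(2, -6)) = Add(Add(-35, T), -4) = Add(-39, T))
Add(Function('n')(-240, -215), -318359) = Add(Add(-39, -240), -318359) = Add(-279, -318359) = -318638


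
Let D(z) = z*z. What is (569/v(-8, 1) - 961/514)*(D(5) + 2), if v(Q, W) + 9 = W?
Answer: -4052079/2056 ≈ -1970.9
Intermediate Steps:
D(z) = z²
v(Q, W) = -9 + W
(569/v(-8, 1) - 961/514)*(D(5) + 2) = (569/(-9 + 1) - 961/514)*(5² + 2) = (569/(-8) - 961*1/514)*(25 + 2) = (569*(-⅛) - 961/514)*27 = (-569/8 - 961/514)*27 = -150077/2056*27 = -4052079/2056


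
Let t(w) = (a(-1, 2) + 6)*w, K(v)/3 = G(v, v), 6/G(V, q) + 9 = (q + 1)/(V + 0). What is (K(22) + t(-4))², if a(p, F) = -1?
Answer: 15178816/30625 ≈ 495.63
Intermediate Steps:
G(V, q) = 6/(-9 + (1 + q)/V) (G(V, q) = 6/(-9 + (q + 1)/(V + 0)) = 6/(-9 + (1 + q)/V))
K(v) = 18*v/(1 - 8*v) (K(v) = 3*(6*v/(1 + v - 9*v)) = 3*(6*v/(1 - 8*v)) = 18*v/(1 - 8*v))
t(w) = 5*w (t(w) = (-1 + 6)*w = 5*w)
(K(22) + t(-4))² = (18*22/(1 - 8*22) + 5*(-4))² = (18*22/(1 - 176) - 20)² = (18*22/(-175) - 20)² = (18*22*(-1/175) - 20)² = (-396/175 - 20)² = (-3896/175)² = 15178816/30625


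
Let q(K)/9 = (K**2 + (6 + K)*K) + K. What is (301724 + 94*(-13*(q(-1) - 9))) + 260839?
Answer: 628551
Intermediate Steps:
q(K) = 9*K + 9*K**2 + 9*K*(6 + K) (q(K) = 9*((K**2 + (6 + K)*K) + K) = 9*((K**2 + K*(6 + K)) + K) = 9*(K + K**2 + K*(6 + K)) = 9*K + 9*K**2 + 9*K*(6 + K))
(301724 + 94*(-13*(q(-1) - 9))) + 260839 = (301724 + 94*(-13*(9*(-1)*(7 + 2*(-1)) - 9))) + 260839 = (301724 + 94*(-13*(9*(-1)*(7 - 2) - 9))) + 260839 = (301724 + 94*(-13*(9*(-1)*5 - 9))) + 260839 = (301724 + 94*(-13*(-45 - 9))) + 260839 = (301724 + 94*(-13*(-54))) + 260839 = (301724 + 94*702) + 260839 = (301724 + 65988) + 260839 = 367712 + 260839 = 628551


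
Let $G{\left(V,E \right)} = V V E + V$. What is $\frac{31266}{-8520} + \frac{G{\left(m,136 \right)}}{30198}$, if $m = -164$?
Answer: $\frac{2518280431}{21440580} \approx 117.45$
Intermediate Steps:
$G{\left(V,E \right)} = V + E V^{2}$ ($G{\left(V,E \right)} = V^{2} E + V = E V^{2} + V = V + E V^{2}$)
$\frac{31266}{-8520} + \frac{G{\left(m,136 \right)}}{30198} = \frac{31266}{-8520} + \frac{\left(-164\right) \left(1 + 136 \left(-164\right)\right)}{30198} = 31266 \left(- \frac{1}{8520}\right) + - 164 \left(1 - 22304\right) \frac{1}{30198} = - \frac{5211}{1420} + \left(-164\right) \left(-22303\right) \frac{1}{30198} = - \frac{5211}{1420} + 3657692 \cdot \frac{1}{30198} = - \frac{5211}{1420} + \frac{1828846}{15099} = \frac{2518280431}{21440580}$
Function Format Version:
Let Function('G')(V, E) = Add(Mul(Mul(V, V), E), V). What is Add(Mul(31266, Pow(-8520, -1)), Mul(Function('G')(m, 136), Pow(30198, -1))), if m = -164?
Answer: Rational(2518280431, 21440580) ≈ 117.45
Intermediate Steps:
Function('G')(V, E) = Add(V, Mul(E, Pow(V, 2))) (Function('G')(V, E) = Add(Mul(Pow(V, 2), E), V) = Add(Mul(E, Pow(V, 2)), V) = Add(V, Mul(E, Pow(V, 2))))
Add(Mul(31266, Pow(-8520, -1)), Mul(Function('G')(m, 136), Pow(30198, -1))) = Add(Mul(31266, Pow(-8520, -1)), Mul(Mul(-164, Add(1, Mul(136, -164))), Pow(30198, -1))) = Add(Mul(31266, Rational(-1, 8520)), Mul(Mul(-164, Add(1, -22304)), Rational(1, 30198))) = Add(Rational(-5211, 1420), Mul(Mul(-164, -22303), Rational(1, 30198))) = Add(Rational(-5211, 1420), Mul(3657692, Rational(1, 30198))) = Add(Rational(-5211, 1420), Rational(1828846, 15099)) = Rational(2518280431, 21440580)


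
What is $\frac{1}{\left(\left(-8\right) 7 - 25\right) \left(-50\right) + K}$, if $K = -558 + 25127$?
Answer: $\frac{1}{28619} \approx 3.4942 \cdot 10^{-5}$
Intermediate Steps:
$K = 24569$
$\frac{1}{\left(\left(-8\right) 7 - 25\right) \left(-50\right) + K} = \frac{1}{\left(\left(-8\right) 7 - 25\right) \left(-50\right) + 24569} = \frac{1}{\left(-56 - 25\right) \left(-50\right) + 24569} = \frac{1}{\left(-81\right) \left(-50\right) + 24569} = \frac{1}{4050 + 24569} = \frac{1}{28619}$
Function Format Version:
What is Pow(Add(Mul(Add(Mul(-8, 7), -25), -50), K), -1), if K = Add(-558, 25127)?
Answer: Rational(1, 28619) ≈ 3.4942e-5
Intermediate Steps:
K = 24569
Pow(Add(Mul(Add(Mul(-8, 7), -25), -50), K), -1) = Pow(Add(Mul(Add(Mul(-8, 7), -25), -50), 24569), -1) = Pow(Add(Mul(Add(-56, -25), -50), 24569), -1) = Pow(Add(Mul(-81, -50), 24569), -1) = Pow(Add(4050, 24569), -1) = Pow(28619, -1) = Rational(1, 28619)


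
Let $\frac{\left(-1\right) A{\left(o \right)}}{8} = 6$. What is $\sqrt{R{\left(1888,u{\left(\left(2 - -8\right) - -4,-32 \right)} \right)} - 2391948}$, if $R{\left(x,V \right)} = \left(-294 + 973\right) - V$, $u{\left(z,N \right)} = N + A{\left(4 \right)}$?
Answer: $i \sqrt{2391189} \approx 1546.3 i$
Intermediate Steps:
$A{\left(o \right)} = -48$ ($A{\left(o \right)} = \left(-8\right) 6 = -48$)
$u{\left(z,N \right)} = -48 + N$ ($u{\left(z,N \right)} = N - 48 = -48 + N$)
$R{\left(x,V \right)} = 679 - V$
$\sqrt{R{\left(1888,u{\left(\left(2 - -8\right) - -4,-32 \right)} \right)} - 2391948} = \sqrt{\left(679 - \left(-48 - 32\right)\right) - 2391948} = \sqrt{\left(679 - -80\right) - 2391948} = \sqrt{\left(679 + 80\right) - 2391948} = \sqrt{759 - 2391948} = \sqrt{-2391189} = i \sqrt{2391189}$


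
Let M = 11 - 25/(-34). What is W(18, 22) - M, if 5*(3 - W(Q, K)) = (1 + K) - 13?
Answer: -365/34 ≈ -10.735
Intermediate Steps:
W(Q, K) = 27/5 - K/5 (W(Q, K) = 3 - ((1 + K) - 13)/5 = 3 - (-12 + K)/5 = 3 + (12/5 - K/5) = 27/5 - K/5)
M = 399/34 (M = 11 - 1/34*(-25) = 11 + 25/34 = 399/34 ≈ 11.735)
W(18, 22) - M = (27/5 - ⅕*22) - 1*399/34 = (27/5 - 22/5) - 399/34 = 1 - 399/34 = -365/34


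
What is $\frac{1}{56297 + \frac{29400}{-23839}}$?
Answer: $\frac{23839}{1342034783} \approx 1.7763 \cdot 10^{-5}$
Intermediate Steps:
$\frac{1}{56297 + \frac{29400}{-23839}} = \frac{1}{56297 + 29400 \left(- \frac{1}{23839}\right)} = \frac{1}{56297 - \frac{29400}{23839}} = \frac{1}{\frac{1342034783}{23839}} = \frac{23839}{1342034783}$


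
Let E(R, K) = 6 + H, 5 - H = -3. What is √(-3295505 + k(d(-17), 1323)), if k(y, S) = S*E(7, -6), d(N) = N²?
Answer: I*√3276983 ≈ 1810.2*I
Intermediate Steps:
H = 8 (H = 5 - 1*(-3) = 5 + 3 = 8)
E(R, K) = 14 (E(R, K) = 6 + 8 = 14)
k(y, S) = 14*S (k(y, S) = S*14 = 14*S)
√(-3295505 + k(d(-17), 1323)) = √(-3295505 + 14*1323) = √(-3295505 + 18522) = √(-3276983) = I*√3276983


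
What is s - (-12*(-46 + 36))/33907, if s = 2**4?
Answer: 542392/33907 ≈ 15.996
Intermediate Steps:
s = 16
s - (-12*(-46 + 36))/33907 = 16 - (-12*(-46 + 36))/33907 = 16 - (-12*(-10))/33907 = 16 - 120/33907 = 542392/33907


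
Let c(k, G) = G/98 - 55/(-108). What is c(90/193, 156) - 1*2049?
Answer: -10832189/5292 ≈ -2046.9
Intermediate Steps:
c(k, G) = 55/108 + G/98 (c(k, G) = G*(1/98) - 55*(-1/108) = G/98 + 55/108 = 55/108 + G/98)
c(90/193, 156) - 1*2049 = (55/108 + (1/98)*156) - 1*2049 = (55/108 + 78/49) - 2049 = 11119/5292 - 2049 = -10832189/5292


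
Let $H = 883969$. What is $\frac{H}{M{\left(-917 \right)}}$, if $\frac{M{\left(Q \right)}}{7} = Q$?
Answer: $- \frac{883969}{6419} \approx -137.71$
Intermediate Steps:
$M{\left(Q \right)} = 7 Q$
$\frac{H}{M{\left(-917 \right)}} = \frac{883969}{7 \left(-917\right)} = \frac{883969}{-6419} = 883969 \left(- \frac{1}{6419}\right) = - \frac{883969}{6419}$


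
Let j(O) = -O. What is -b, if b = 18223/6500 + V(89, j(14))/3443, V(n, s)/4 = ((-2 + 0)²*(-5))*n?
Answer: -16461789/22379500 ≈ -0.73557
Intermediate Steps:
V(n, s) = -80*n (V(n, s) = 4*(((-2 + 0)²*(-5))*n) = 4*(((-2)²*(-5))*n) = 4*((4*(-5))*n) = 4*(-20*n) = -80*n)
b = 16461789/22379500 (b = 18223/6500 - 80*89/3443 = 18223*(1/6500) - 7120*1/3443 = 18223/6500 - 7120/3443 = 16461789/22379500 ≈ 0.73557)
-b = -1*16461789/22379500 = -16461789/22379500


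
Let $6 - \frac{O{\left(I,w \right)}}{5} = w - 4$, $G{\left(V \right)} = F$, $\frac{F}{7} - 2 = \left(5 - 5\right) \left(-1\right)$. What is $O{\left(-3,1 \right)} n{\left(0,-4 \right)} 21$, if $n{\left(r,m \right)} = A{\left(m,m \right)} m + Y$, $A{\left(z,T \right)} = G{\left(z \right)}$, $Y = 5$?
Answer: $-48195$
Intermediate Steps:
$F = 14$ ($F = 14 + 7 \left(5 - 5\right) \left(-1\right) = 14 + 7 \cdot 0 \left(-1\right) = 14 + 7 \cdot 0 = 14 + 0 = 14$)
$G{\left(V \right)} = 14$
$A{\left(z,T \right)} = 14$
$O{\left(I,w \right)} = 50 - 5 w$ ($O{\left(I,w \right)} = 30 - 5 \left(w - 4\right) = 30 - 5 \left(-4 + w\right) = 30 - \left(-20 + 5 w\right) = 50 - 5 w$)
$n{\left(r,m \right)} = 5 + 14 m$ ($n{\left(r,m \right)} = 14 m + 5 = 5 + 14 m$)
$O{\left(-3,1 \right)} n{\left(0,-4 \right)} 21 = \left(50 - 5\right) \left(5 + 14 \left(-4\right)\right) 21 = \left(50 - 5\right) \left(5 - 56\right) 21 = 45 \left(-51\right) 21 = \left(-2295\right) 21 = -48195$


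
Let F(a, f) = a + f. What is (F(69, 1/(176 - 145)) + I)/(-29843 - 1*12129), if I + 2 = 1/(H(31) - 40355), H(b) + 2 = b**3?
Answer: -21956117/13747760712 ≈ -0.0015971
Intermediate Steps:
H(b) = -2 + b**3
I = -21133/10566 (I = -2 + 1/((-2 + 31**3) - 40355) = -2 + 1/((-2 + 29791) - 40355) = -2 + 1/(29789 - 40355) = -2 + 1/(-10566) = -2 - 1/10566 = -21133/10566 ≈ -2.0001)
(F(69, 1/(176 - 145)) + I)/(-29843 - 1*12129) = ((69 + 1/(176 - 145)) - 21133/10566)/(-29843 - 1*12129) = ((69 + 1/31) - 21133/10566)/(-29843 - 12129) = ((69 + 1/31) - 21133/10566)/(-41972) = (2140/31 - 21133/10566)*(-1/41972) = (21956117/327546)*(-1/41972) = -21956117/13747760712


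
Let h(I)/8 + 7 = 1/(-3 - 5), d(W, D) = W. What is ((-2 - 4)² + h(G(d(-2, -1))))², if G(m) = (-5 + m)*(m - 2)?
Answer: 441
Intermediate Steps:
G(m) = (-5 + m)*(-2 + m)
h(I) = -57 (h(I) = -56 + 8/(-3 - 5) = -56 + 8/(-8) = -56 + 8*(-⅛) = -56 - 1 = -57)
((-2 - 4)² + h(G(d(-2, -1))))² = ((-2 - 4)² - 57)² = ((-6)² - 57)² = (36 - 57)² = (-21)² = 441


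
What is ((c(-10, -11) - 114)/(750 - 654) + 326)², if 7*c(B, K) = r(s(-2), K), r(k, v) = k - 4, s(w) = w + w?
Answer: 11910011689/112896 ≈ 1.0550e+5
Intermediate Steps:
s(w) = 2*w
r(k, v) = -4 + k
c(B, K) = -8/7 (c(B, K) = (-4 + 2*(-2))/7 = (-4 - 4)/7 = (⅐)*(-8) = -8/7)
((c(-10, -11) - 114)/(750 - 654) + 326)² = ((-8/7 - 114)/(750 - 654) + 326)² = (-806/7/96 + 326)² = (-806/7*1/96 + 326)² = (-403/336 + 326)² = (109133/336)² = 11910011689/112896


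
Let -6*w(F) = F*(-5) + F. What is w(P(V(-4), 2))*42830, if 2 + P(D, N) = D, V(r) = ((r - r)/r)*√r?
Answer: -171320/3 ≈ -57107.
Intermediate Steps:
V(r) = 0 (V(r) = (0/r)*√r = 0*√r = 0)
P(D, N) = -2 + D
w(F) = 2*F/3 (w(F) = -(F*(-5) + F)/6 = -(-5*F + F)/6 = -(-2)*F/3 = 2*F/3)
w(P(V(-4), 2))*42830 = (2*(-2 + 0)/3)*42830 = ((⅔)*(-2))*42830 = -4/3*42830 = -171320/3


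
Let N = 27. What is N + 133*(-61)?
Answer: -8086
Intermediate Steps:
N + 133*(-61) = 27 + 133*(-61) = 27 - 8113 = -8086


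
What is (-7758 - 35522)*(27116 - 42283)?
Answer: 656427760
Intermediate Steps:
(-7758 - 35522)*(27116 - 42283) = -43280*(-15167) = 656427760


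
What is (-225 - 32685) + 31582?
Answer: -1328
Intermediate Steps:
(-225 - 32685) + 31582 = -32910 + 31582 = -1328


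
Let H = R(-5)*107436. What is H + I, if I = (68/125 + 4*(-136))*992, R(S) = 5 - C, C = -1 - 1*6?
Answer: 93765456/125 ≈ 7.5012e+5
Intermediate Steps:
C = -7 (C = -1 - 6 = -7)
R(S) = 12 (R(S) = 5 - 1*(-7) = 5 + 7 = 12)
I = -67388544/125 (I = (68*(1/125) - 544)*992 = (68/125 - 544)*992 = -67932/125*992 = -67388544/125 ≈ -5.3911e+5)
H = 1289232 (H = 12*107436 = 1289232)
H + I = 1289232 - 67388544/125 = 93765456/125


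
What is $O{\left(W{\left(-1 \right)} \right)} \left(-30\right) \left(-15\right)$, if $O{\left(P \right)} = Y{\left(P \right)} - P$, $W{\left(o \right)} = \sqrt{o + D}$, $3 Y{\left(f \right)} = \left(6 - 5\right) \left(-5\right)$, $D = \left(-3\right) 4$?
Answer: $-750 - 450 i \sqrt{13} \approx -750.0 - 1622.5 i$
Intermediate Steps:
$D = -12$
$Y{\left(f \right)} = - \frac{5}{3}$ ($Y{\left(f \right)} = \frac{\left(6 - 5\right) \left(-5\right)}{3} = \frac{1 \left(-5\right)}{3} = \frac{1}{3} \left(-5\right) = - \frac{5}{3}$)
$W{\left(o \right)} = \sqrt{-12 + o}$ ($W{\left(o \right)} = \sqrt{o - 12} = \sqrt{-12 + o}$)
$O{\left(P \right)} = - \frac{5}{3} - P$
$O{\left(W{\left(-1 \right)} \right)} \left(-30\right) \left(-15\right) = \left(- \frac{5}{3} - \sqrt{-12 - 1}\right) \left(-30\right) \left(-15\right) = \left(- \frac{5}{3} - \sqrt{-13}\right) \left(-30\right) \left(-15\right) = \left(- \frac{5}{3} - i \sqrt{13}\right) \left(-30\right) \left(-15\right) = \left(50 + 30 i \sqrt{13}\right) \left(-15\right) = -750 - 450 i \sqrt{13}$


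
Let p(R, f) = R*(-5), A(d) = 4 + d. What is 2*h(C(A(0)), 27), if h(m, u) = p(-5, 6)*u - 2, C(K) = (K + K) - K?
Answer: 1346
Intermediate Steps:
p(R, f) = -5*R
C(K) = K (C(K) = 2*K - K = K)
h(m, u) = -2 + 25*u (h(m, u) = (-5*(-5))*u - 2 = 25*u - 2 = -2 + 25*u)
2*h(C(A(0)), 27) = 2*(-2 + 25*27) = 2*(-2 + 675) = 2*673 = 1346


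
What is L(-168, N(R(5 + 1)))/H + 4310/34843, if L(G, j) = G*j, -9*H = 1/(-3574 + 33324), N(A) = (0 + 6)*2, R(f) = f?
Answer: 18807693916310/34843 ≈ 5.3978e+8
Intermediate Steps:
N(A) = 12 (N(A) = 6*2 = 12)
H = -1/267750 (H = -1/(9*(-3574 + 33324)) = -⅑/29750 = -⅑*1/29750 = -1/267750 ≈ -3.7348e-6)
L(-168, N(R(5 + 1)))/H + 4310/34843 = (-168*12)/(-1/267750) + 4310/34843 = -2016*(-267750) + 4310*(1/34843) = 539784000 + 4310/34843 = 18807693916310/34843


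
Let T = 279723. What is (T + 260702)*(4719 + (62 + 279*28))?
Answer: 6805572025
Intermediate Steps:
(T + 260702)*(4719 + (62 + 279*28)) = (279723 + 260702)*(4719 + (62 + 279*28)) = 540425*(4719 + (62 + 7812)) = 540425*(4719 + 7874) = 540425*12593 = 6805572025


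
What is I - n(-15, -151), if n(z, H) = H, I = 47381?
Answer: 47532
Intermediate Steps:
I - n(-15, -151) = 47381 - 1*(-151) = 47381 + 151 = 47532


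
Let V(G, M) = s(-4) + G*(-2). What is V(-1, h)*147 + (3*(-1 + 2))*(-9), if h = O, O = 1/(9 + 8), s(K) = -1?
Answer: 120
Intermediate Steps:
O = 1/17 ≈ 0.058824
h = 1/17 ≈ 0.058824
V(G, M) = -1 - 2*G (V(G, M) = -1 + G*(-2) = -1 - 2*G)
V(-1, h)*147 + (3*(-1 + 2))*(-9) = (-1 - 2*(-1))*147 + (3*(-1 + 2))*(-9) = (-1 + 2)*147 + (3*1)*(-9) = 1*147 + 3*(-9) = 147 - 27 = 120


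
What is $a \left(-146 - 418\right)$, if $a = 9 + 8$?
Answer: $-9588$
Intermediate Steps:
$a = 17$
$a \left(-146 - 418\right) = 17 \left(-146 - 418\right) = 17 \left(-564\right) = -9588$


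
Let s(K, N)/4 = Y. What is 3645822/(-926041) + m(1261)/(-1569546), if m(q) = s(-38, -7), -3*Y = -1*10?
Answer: -8583446526038/2180195921079 ≈ -3.9370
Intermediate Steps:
Y = 10/3 (Y = -(-1)*10/3 = -1/3*(-10) = 10/3 ≈ 3.3333)
s(K, N) = 40/3 (s(K, N) = 4*(10/3) = 40/3)
m(q) = 40/3
3645822/(-926041) + m(1261)/(-1569546) = 3645822/(-926041) + (40/3)/(-1569546) = 3645822*(-1/926041) + (40/3)*(-1/1569546) = -3645822/926041 - 20/2354319 = -8583446526038/2180195921079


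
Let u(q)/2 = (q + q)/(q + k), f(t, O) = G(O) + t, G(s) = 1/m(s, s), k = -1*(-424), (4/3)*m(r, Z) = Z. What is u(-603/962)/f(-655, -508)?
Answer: 229743/25410103865 ≈ 9.0414e-6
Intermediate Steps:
m(r, Z) = 3*Z/4
k = 424
G(s) = 4/(3*s) (G(s) = 1/(3*s/4) = 4/(3*s))
f(t, O) = t + 4/(3*O) (f(t, O) = 4/(3*O) + t = t + 4/(3*O))
u(q) = 4*q/(424 + q) (u(q) = 2*((q + q)/(q + 424)) = 2*((2*q)/(424 + q)) = 2*(2*q/(424 + q)) = 4*q/(424 + q))
u(-603/962)/f(-655, -508) = (4*(-603/962)/(424 - 603/962))/(-655 + (4/3)/(-508)) = (4*(-603*1/962)/(424 - 603*1/962))/(-655 + (4/3)*(-1/508)) = (4*(-603/962)/(424 - 603/962))/(-655 - 1/381) = (4*(-603/962)/(407285/962))/(-249556/381) = (4*(-603/962)*(962/407285))*(-381/249556) = -2412/407285*(-381/249556) = 229743/25410103865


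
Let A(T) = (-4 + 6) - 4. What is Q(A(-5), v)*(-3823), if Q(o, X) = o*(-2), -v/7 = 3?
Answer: -15292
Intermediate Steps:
v = -21 (v = -7*3 = -21)
A(T) = -2 (A(T) = 2 - 4 = -2)
Q(o, X) = -2*o
Q(A(-5), v)*(-3823) = -2*(-2)*(-3823) = 4*(-3823) = -15292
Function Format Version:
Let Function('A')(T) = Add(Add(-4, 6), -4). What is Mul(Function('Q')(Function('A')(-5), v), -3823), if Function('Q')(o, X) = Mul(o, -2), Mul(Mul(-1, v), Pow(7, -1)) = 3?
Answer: -15292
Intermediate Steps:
v = -21 (v = Mul(-7, 3) = -21)
Function('A')(T) = -2 (Function('A')(T) = Add(2, -4) = -2)
Function('Q')(o, X) = Mul(-2, o)
Mul(Function('Q')(Function('A')(-5), v), -3823) = Mul(Mul(-2, -2), -3823) = Mul(4, -3823) = -15292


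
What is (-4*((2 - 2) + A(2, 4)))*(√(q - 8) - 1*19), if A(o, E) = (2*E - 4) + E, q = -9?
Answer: 608 - 32*I*√17 ≈ 608.0 - 131.94*I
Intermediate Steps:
A(o, E) = -4 + 3*E (A(o, E) = (-4 + 2*E) + E = -4 + 3*E)
(-4*((2 - 2) + A(2, 4)))*(√(q - 8) - 1*19) = (-4*((2 - 2) + (-4 + 3*4)))*(√(-9 - 8) - 1*19) = (-4*(0 + (-4 + 12)))*(√(-17) - 19) = (-4*(0 + 8))*(I*√17 - 19) = (-4*8)*(-19 + I*√17) = -32*(-19 + I*√17) = 608 - 32*I*√17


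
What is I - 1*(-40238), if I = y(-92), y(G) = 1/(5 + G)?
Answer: 3500705/87 ≈ 40238.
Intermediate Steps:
I = -1/87 (I = 1/(5 - 92) = 1/(-87) = -1/87 ≈ -0.011494)
I - 1*(-40238) = -1/87 - 1*(-40238) = -1/87 + 40238 = 3500705/87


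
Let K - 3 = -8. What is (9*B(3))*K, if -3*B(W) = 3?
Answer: 45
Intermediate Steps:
K = -5 (K = 3 - 8 = -5)
B(W) = -1 (B(W) = -1/3*3 = -1)
(9*B(3))*K = (9*(-1))*(-5) = -9*(-5) = 45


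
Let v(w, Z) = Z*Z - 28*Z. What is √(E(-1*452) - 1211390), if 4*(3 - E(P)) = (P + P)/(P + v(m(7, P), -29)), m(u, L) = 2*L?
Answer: I*√1747305548761/1201 ≈ 1100.6*I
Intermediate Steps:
v(w, Z) = Z² - 28*Z
E(P) = 3 - P/(2*(1653 + P)) (E(P) = 3 - (P + P)/(4*(P - 29*(-28 - 29))) = 3 - 2*P/(4*(P - 29*(-57))) = 3 - 2*P/(4*(P + 1653)) = 3 - 2*P/(4*(1653 + P)) = 3 - P/(2*(1653 + P)))
√(E(-1*452) - 1211390) = √((9918 + 5*(-1*452))/(2*(1653 - 1*452)) - 1211390) = √((9918 + 5*(-452))/(2*(1653 - 452)) - 1211390) = √((½)*(9918 - 2260)/1201 - 1211390) = √((½)*(1/1201)*7658 - 1211390) = √(3829/1201 - 1211390) = √(-1454875561/1201) = I*√1747305548761/1201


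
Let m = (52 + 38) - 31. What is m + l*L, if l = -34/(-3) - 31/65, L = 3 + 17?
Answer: 10769/39 ≈ 276.13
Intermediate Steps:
L = 20
m = 59 (m = 90 - 31 = 59)
l = 2117/195 (l = -34*(-⅓) - 31*1/65 = 34/3 - 31/65 = 2117/195 ≈ 10.856)
m + l*L = 59 + (2117/195)*20 = 59 + 8468/39 = 10769/39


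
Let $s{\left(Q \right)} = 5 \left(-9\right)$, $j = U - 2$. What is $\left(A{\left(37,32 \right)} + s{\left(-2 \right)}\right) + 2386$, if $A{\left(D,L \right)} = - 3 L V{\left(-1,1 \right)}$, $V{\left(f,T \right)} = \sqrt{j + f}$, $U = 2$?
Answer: $2341 - 96 i \approx 2341.0 - 96.0 i$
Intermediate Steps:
$j = 0$ ($j = 2 - 2 = 0$)
$V{\left(f,T \right)} = \sqrt{f}$ ($V{\left(f,T \right)} = \sqrt{0 + f} = \sqrt{f}$)
$s{\left(Q \right)} = -45$
$A{\left(D,L \right)} = - 3 i L$ ($A{\left(D,L \right)} = - 3 L \sqrt{-1} = - 3 L i = - 3 i L$)
$\left(A{\left(37,32 \right)} + s{\left(-2 \right)}\right) + 2386 = \left(\left(-3\right) i 32 - 45\right) + 2386 = \left(- 96 i - 45\right) + 2386 = \left(-45 - 96 i\right) + 2386 = 2341 - 96 i$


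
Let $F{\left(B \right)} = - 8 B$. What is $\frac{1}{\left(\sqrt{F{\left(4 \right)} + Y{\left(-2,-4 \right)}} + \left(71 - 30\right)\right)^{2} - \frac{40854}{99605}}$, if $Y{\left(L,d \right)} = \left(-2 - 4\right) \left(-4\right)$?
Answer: $- \frac{9055 i}{- 15145301 i + 1485020 \sqrt{2}} \approx 0.0005866 - 8.1341 \cdot 10^{-5} i$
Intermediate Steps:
$Y{\left(L,d \right)} = 24$ ($Y{\left(L,d \right)} = \left(-6\right) \left(-4\right) = 24$)
$\frac{1}{\left(\sqrt{F{\left(4 \right)} + Y{\left(-2,-4 \right)}} + \left(71 - 30\right)\right)^{2} - \frac{40854}{99605}} = \frac{1}{\left(\sqrt{\left(-8\right) 4 + 24} + \left(71 - 30\right)\right)^{2} - \frac{40854}{99605}} = \frac{1}{\left(\sqrt{-32 + 24} + 41\right)^{2} - \frac{3714}{9055}} = \frac{1}{\left(\sqrt{-8} + 41\right)^{2} - \frac{3714}{9055}} = \frac{1}{\left(2 i \sqrt{2} + 41\right)^{2} - \frac{3714}{9055}} = \frac{1}{\left(41 + 2 i \sqrt{2}\right)^{2} - \frac{3714}{9055}} = \frac{1}{- \frac{3714}{9055} + \left(41 + 2 i \sqrt{2}\right)^{2}}$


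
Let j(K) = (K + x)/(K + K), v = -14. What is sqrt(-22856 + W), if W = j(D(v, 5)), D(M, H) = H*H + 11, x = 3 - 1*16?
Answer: I*sqrt(3291218)/12 ≈ 151.18*I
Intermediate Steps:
x = -13 (x = 3 - 16 = -13)
D(M, H) = 11 + H**2 (D(M, H) = H**2 + 11 = 11 + H**2)
j(K) = (-13 + K)/(2*K) (j(K) = (K - 13)/(K + K) = (-13 + K)/((2*K)) = (-13 + K)*(1/(2*K)) = (-13 + K)/(2*K))
W = 23/72 (W = (-13 + (11 + 5**2))/(2*(11 + 5**2)) = (-13 + (11 + 25))/(2*(11 + 25)) = (1/2)*(-13 + 36)/36 = (1/2)*(1/36)*23 = 23/72 ≈ 0.31944)
sqrt(-22856 + W) = sqrt(-22856 + 23/72) = sqrt(-1645609/72) = I*sqrt(3291218)/12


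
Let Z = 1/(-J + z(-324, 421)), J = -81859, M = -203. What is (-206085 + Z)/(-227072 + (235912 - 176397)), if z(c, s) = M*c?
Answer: 2340348818/1902815959 ≈ 1.2299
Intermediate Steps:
z(c, s) = -203*c
Z = 1/147631 (Z = 1/(-1*(-81859) - 203*(-324)) = 1/(81859 + 65772) = 1/147631 ≈ 6.7736e-6)
(-206085 + Z)/(-227072 + (235912 - 176397)) = (-206085 + 1/147631)/(-227072 + (235912 - 176397)) = -30424534634/(147631*(-227072 + 59515)) = -30424534634/147631/(-167557) = -30424534634/147631*(-1/167557) = 2340348818/1902815959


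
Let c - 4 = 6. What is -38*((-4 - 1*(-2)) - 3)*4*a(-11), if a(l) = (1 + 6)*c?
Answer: 53200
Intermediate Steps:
c = 10 (c = 4 + 6 = 10)
a(l) = 70 (a(l) = (1 + 6)*10 = 7*10 = 70)
-38*((-4 - 1*(-2)) - 3)*4*a(-11) = -38*((-4 - 1*(-2)) - 3)*4*70 = -38*((-4 + 2) - 3)*4*70 = -38*(-2 - 3)*4*70 = -38*(-5*4)*70 = -(-760)*70 = -38*(-1400) = 53200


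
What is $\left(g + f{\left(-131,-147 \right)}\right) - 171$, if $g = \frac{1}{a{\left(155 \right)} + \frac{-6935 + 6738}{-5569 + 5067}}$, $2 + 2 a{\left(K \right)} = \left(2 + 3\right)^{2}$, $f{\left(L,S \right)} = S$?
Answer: $- \frac{948979}{2985} \approx -317.92$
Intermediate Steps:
$a{\left(K \right)} = \frac{23}{2}$ ($a{\left(K \right)} = -1 + \frac{\left(2 + 3\right)^{2}}{2} = -1 + \frac{5^{2}}{2} = -1 + \frac{1}{2} \cdot 25 = -1 + \frac{25}{2} = \frac{23}{2}$)
$g = \frac{251}{2985}$ ($g = \frac{1}{\frac{23}{2} + \frac{-6935 + 6738}{-5569 + 5067}} = \frac{1}{\frac{23}{2} - \frac{197}{-502}} = \frac{1}{\frac{23}{2} - - \frac{197}{502}} = \frac{1}{\frac{23}{2} + \frac{197}{502}} = \frac{1}{\frac{2985}{251}} = \frac{251}{2985} \approx 0.084087$)
$\left(g + f{\left(-131,-147 \right)}\right) - 171 = \left(\frac{251}{2985} - 147\right) - 171 = - \frac{438544}{2985} - 171 = - \frac{948979}{2985}$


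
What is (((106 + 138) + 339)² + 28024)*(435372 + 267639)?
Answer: 258646886043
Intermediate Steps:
(((106 + 138) + 339)² + 28024)*(435372 + 267639) = ((244 + 339)² + 28024)*703011 = (583² + 28024)*703011 = (339889 + 28024)*703011 = 367913*703011 = 258646886043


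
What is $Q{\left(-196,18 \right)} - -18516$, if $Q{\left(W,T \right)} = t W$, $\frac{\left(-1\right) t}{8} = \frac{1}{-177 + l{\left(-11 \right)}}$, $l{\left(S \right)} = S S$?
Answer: $18488$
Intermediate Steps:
$l{\left(S \right)} = S^{2}$
$t = \frac{1}{7}$ ($t = - \frac{8}{-177 + \left(-11\right)^{2}} = - \frac{8}{-177 + 121} = - \frac{8}{-56} = \left(-8\right) \left(- \frac{1}{56}\right) = \frac{1}{7} \approx 0.14286$)
$Q{\left(W,T \right)} = \frac{W}{7}$
$Q{\left(-196,18 \right)} - -18516 = \frac{1}{7} \left(-196\right) - -18516 = -28 + 18516 = 18488$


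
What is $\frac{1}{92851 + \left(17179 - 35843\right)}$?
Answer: $\frac{1}{74187} \approx 1.3479 \cdot 10^{-5}$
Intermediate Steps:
$\frac{1}{92851 + \left(17179 - 35843\right)} = \frac{1}{92851 - 18664} = \frac{1}{74187}$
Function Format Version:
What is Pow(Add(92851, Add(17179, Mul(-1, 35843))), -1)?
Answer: Rational(1, 74187) ≈ 1.3479e-5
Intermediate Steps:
Pow(Add(92851, Add(17179, Mul(-1, 35843))), -1) = Pow(Add(92851, Add(17179, -35843)), -1) = Pow(Add(92851, -18664), -1) = Pow(74187, -1) = Rational(1, 74187)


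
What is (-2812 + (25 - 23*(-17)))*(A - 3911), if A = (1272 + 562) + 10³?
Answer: 2580492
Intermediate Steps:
A = 2834 (A = 1834 + 1000 = 2834)
(-2812 + (25 - 23*(-17)))*(A - 3911) = (-2812 + (25 - 23*(-17)))*(2834 - 3911) = (-2812 + (25 + 391))*(-1077) = (-2812 + 416)*(-1077) = -2396*(-1077) = 2580492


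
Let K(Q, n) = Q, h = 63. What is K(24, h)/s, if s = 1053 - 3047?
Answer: -12/997 ≈ -0.012036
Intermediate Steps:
s = -1994
K(24, h)/s = 24/(-1994) = 24*(-1/1994) = -12/997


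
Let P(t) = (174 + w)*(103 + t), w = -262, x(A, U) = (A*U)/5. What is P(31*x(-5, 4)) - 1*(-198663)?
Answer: 200511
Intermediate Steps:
x(A, U) = A*U/5 (x(A, U) = (A*U)*(⅕) = A*U/5)
P(t) = -9064 - 88*t (P(t) = (174 - 262)*(103 + t) = -88*(103 + t) = -9064 - 88*t)
P(31*x(-5, 4)) - 1*(-198663) = (-9064 - 2728*(⅕)*(-5)*4) - 1*(-198663) = (-9064 - 2728*(-4)) + 198663 = (-9064 - 88*(-124)) + 198663 = (-9064 + 10912) + 198663 = 1848 + 198663 = 200511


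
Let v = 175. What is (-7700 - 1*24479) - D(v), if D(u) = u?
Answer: -32354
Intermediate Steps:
(-7700 - 1*24479) - D(v) = (-7700 - 1*24479) - 1*175 = (-7700 - 24479) - 175 = -32179 - 175 = -32354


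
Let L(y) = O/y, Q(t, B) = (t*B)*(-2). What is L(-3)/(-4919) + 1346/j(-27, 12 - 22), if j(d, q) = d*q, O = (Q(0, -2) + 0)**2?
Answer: 673/135 ≈ 4.9852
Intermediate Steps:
Q(t, B) = -2*B*t (Q(t, B) = (B*t)*(-2) = -2*B*t)
O = 0 (O = (-2*(-2)*0 + 0)**2 = (0 + 0)**2 = 0**2 = 0)
L(y) = 0 (L(y) = 0/y = 0)
L(-3)/(-4919) + 1346/j(-27, 12 - 22) = 0/(-4919) + 1346/((-27*(12 - 22))) = 0*(-1/4919) + 1346/((-27*(-10))) = 0 + 1346/270 = 0 + 1346*(1/270) = 0 + 673/135 = 673/135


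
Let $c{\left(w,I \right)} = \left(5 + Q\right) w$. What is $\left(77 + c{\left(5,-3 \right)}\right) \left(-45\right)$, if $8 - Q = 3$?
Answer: $-5715$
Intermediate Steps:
$Q = 5$ ($Q = 8 - 3 = 5$)
$c{\left(w,I \right)} = 10 w$ ($c{\left(w,I \right)} = \left(5 + 5\right) w = 10 w$)
$\left(77 + c{\left(5,-3 \right)}\right) \left(-45\right) = \left(77 + 10 \cdot 5\right) \left(-45\right) = \left(77 + 50\right) \left(-45\right) = 127 \left(-45\right) = -5715$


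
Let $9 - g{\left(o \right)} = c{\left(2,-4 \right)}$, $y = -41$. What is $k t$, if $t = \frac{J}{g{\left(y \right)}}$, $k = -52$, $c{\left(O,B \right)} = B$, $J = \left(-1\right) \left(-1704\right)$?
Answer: $-6816$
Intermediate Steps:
$J = 1704$
$g{\left(o \right)} = 13$ ($g{\left(o \right)} = 9 - -4 = 9 + 4 = 13$)
$t = \frac{1704}{13} \approx 131.08$
$k t = \left(-52\right) \frac{1704}{13} = -6816$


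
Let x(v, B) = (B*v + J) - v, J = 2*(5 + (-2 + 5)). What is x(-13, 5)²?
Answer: 1296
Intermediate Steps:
J = 16 (J = 2*(5 + 3) = 2*8 = 16)
x(v, B) = 16 - v + B*v (x(v, B) = (B*v + 16) - v = (16 + B*v) - v = 16 - v + B*v)
x(-13, 5)² = (16 - 1*(-13) + 5*(-13))² = (16 + 13 - 65)² = (-36)² = 1296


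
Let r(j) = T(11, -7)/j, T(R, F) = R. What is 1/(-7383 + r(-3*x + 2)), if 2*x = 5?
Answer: -1/7385 ≈ -0.00013541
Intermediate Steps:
x = 5/2 (x = (1/2)*5 = 5/2 ≈ 2.5000)
r(j) = 11/j
1/(-7383 + r(-3*x + 2)) = 1/(-7383 + 11/(-3*5/2 + 2)) = 1/(-7383 + 11/(-15/2 + 2)) = 1/(-7383 + 11/(-11/2)) = 1/(-7383 + 11*(-2/11)) = 1/(-7383 - 2) = 1/(-7385) = -1/7385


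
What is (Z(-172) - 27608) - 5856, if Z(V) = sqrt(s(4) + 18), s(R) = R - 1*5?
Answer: -33464 + sqrt(17) ≈ -33460.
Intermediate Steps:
s(R) = -5 + R (s(R) = R - 5 = -5 + R)
Z(V) = sqrt(17) (Z(V) = sqrt((-5 + 4) + 18) = sqrt(-1 + 18) = sqrt(17))
(Z(-172) - 27608) - 5856 = (sqrt(17) - 27608) - 5856 = (-27608 + sqrt(17)) - 5856 = -33464 + sqrt(17)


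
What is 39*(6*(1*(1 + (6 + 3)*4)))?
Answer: 8658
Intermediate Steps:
39*(6*(1*(1 + (6 + 3)*4))) = 39*(6*(1*(1 + 9*4))) = 39*(6*(1*(1 + 36))) = 39*(6*(1*37)) = 39*(6*37) = 39*222 = 8658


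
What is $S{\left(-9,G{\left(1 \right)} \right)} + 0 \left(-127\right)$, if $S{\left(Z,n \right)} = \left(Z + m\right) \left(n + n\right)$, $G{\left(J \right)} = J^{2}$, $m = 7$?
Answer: $-4$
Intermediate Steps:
$S{\left(Z,n \right)} = 2 n \left(7 + Z\right)$ ($S{\left(Z,n \right)} = \left(Z + 7\right) \left(n + n\right) = \left(7 + Z\right) 2 n = 2 n \left(7 + Z\right)$)
$S{\left(-9,G{\left(1 \right)} \right)} + 0 \left(-127\right) = 2 \cdot 1^{2} \left(7 - 9\right) + 0 \left(-127\right) = 2 \cdot 1 \left(-2\right) + 0 = -4 + 0 = -4$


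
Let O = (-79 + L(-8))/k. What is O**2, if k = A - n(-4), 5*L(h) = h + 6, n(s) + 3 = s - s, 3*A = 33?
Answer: 157609/4900 ≈ 32.165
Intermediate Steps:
A = 11 (A = (1/3)*33 = 11)
n(s) = -3 (n(s) = -3 + (s - s) = -3 + 0 = -3)
L(h) = 6/5 + h/5 (L(h) = (h + 6)/5 = (6 + h)/5 = 6/5 + h/5)
k = 14 (k = 11 - 1*(-3) = 11 + 3 = 14)
O = -397/70 (O = (-79 + (6/5 + (1/5)*(-8)))/14 = (-79 + (6/5 - 8/5))*(1/14) = (-79 - 2/5)*(1/14) = -397/5*1/14 = -397/70 ≈ -5.6714)
O**2 = (-397/70)**2 = 157609/4900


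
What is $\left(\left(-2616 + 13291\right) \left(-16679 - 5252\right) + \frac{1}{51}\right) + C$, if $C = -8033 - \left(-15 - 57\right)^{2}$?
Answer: $- \frac{11940458741}{51} \approx -2.3413 \cdot 10^{8}$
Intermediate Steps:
$C = -13217$ ($C = -8033 - \left(-72\right)^{2} = -8033 - 5184 = -13217$)
$\left(\left(-2616 + 13291\right) \left(-16679 - 5252\right) + \frac{1}{51}\right) + C = \left(\left(-2616 + 13291\right) \left(-16679 - 5252\right) + \frac{1}{51}\right) - 13217 = \left(10675 \left(-21931\right) + \frac{1}{51}\right) - 13217 = \left(-234113425 + \frac{1}{51}\right) - 13217 = - \frac{11939784674}{51} - 13217 = - \frac{11940458741}{51}$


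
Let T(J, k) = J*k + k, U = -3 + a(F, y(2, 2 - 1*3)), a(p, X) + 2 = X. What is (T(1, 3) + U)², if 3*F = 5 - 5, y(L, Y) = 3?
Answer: 16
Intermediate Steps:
F = 0 (F = (5 - 5)/3 = (⅓)*0 = 0)
a(p, X) = -2 + X
U = -2 (U = -3 + (-2 + 3) = -3 + 1 = -2)
T(J, k) = k + J*k
(T(1, 3) + U)² = (3*(1 + 1) - 2)² = (3*2 - 2)² = (6 - 2)² = 4² = 16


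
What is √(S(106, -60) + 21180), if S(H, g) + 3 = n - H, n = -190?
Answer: √20881 ≈ 144.50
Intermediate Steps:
S(H, g) = -193 - H (S(H, g) = -3 + (-190 - H) = -193 - H)
√(S(106, -60) + 21180) = √((-193 - 1*106) + 21180) = √((-193 - 106) + 21180) = √(-299 + 21180) = √20881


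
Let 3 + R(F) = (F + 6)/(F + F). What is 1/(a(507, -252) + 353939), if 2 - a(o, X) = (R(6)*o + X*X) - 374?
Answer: 1/291825 ≈ 3.4267e-6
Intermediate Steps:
R(F) = -3 + (6 + F)/(2*F) (R(F) = -3 + (F + 6)/(F + F) = -3 + (6 + F)/((2*F)) = -3 + (6 + F)*(1/(2*F)) = -3 + (6 + F)/(2*F))
a(o, X) = 376 - X² + 2*o (a(o, X) = 2 - (((-5/2 + 3/6)*o + X*X) - 374) = 2 - (((-5/2 + 3*(⅙))*o + X²) - 374) = 2 - (((-5/2 + ½)*o + X²) - 374) = 2 - ((-2*o + X²) - 374) = 2 - ((X² - 2*o) - 374) = 2 - (-374 + X² - 2*o) = 2 + (374 - X² + 2*o) = 376 - X² + 2*o)
1/(a(507, -252) + 353939) = 1/((376 - 1*(-252)² + 2*507) + 353939) = 1/((376 - 1*63504 + 1014) + 353939) = 1/((376 - 63504 + 1014) + 353939) = 1/(-62114 + 353939) = 1/291825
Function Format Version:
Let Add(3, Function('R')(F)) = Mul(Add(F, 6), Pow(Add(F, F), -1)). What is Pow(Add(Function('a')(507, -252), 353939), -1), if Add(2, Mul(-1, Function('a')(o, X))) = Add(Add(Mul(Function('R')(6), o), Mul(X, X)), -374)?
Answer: Rational(1, 291825) ≈ 3.4267e-6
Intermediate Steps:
Function('R')(F) = Add(-3, Mul(Rational(1, 2), Pow(F, -1), Add(6, F))) (Function('R')(F) = Add(-3, Mul(Add(F, 6), Pow(Add(F, F), -1))) = Add(-3, Mul(Add(6, F), Pow(Mul(2, F), -1))) = Add(-3, Mul(Add(6, F), Mul(Rational(1, 2), Pow(F, -1)))) = Add(-3, Mul(Rational(1, 2), Pow(F, -1), Add(6, F))))
Function('a')(o, X) = Add(376, Mul(-1, Pow(X, 2)), Mul(2, o)) (Function('a')(o, X) = Add(2, Mul(-1, Add(Add(Mul(Add(Rational(-5, 2), Mul(3, Pow(6, -1))), o), Mul(X, X)), -374))) = Add(2, Mul(-1, Add(Add(Mul(Add(Rational(-5, 2), Mul(3, Rational(1, 6))), o), Pow(X, 2)), -374))) = Add(2, Mul(-1, Add(Add(Mul(Add(Rational(-5, 2), Rational(1, 2)), o), Pow(X, 2)), -374))) = Add(2, Mul(-1, Add(Add(Mul(-2, o), Pow(X, 2)), -374))) = Add(2, Mul(-1, Add(Add(Pow(X, 2), Mul(-2, o)), -374))) = Add(2, Mul(-1, Add(-374, Pow(X, 2), Mul(-2, o)))) = Add(2, Add(374, Mul(-1, Pow(X, 2)), Mul(2, o))) = Add(376, Mul(-1, Pow(X, 2)), Mul(2, o)))
Pow(Add(Function('a')(507, -252), 353939), -1) = Pow(Add(Add(376, Mul(-1, Pow(-252, 2)), Mul(2, 507)), 353939), -1) = Pow(Add(Add(376, Mul(-1, 63504), 1014), 353939), -1) = Pow(Add(Add(376, -63504, 1014), 353939), -1) = Pow(Add(-62114, 353939), -1) = Pow(291825, -1) = Rational(1, 291825)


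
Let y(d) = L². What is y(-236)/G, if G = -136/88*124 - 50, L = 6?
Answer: -66/443 ≈ -0.14898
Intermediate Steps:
G = -2658/11 (G = -136*1/88*124 - 50 = -17/11*124 - 50 = -2108/11 - 50 = -2658/11 ≈ -241.64)
y(d) = 36 (y(d) = 6² = 36)
y(-236)/G = 36/(-2658/11) = 36*(-11/2658) = -66/443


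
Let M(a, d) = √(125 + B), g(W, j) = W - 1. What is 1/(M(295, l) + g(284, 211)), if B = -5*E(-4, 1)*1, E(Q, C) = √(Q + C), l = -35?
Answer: 1/(283 + √5*√(25 - I*√3)) ≈ 0.0033992 + 4.472e-6*I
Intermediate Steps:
E(Q, C) = √(C + Q)
B = -5*I*√3 (B = -5*√(1 - 4)*1 = -5*I*√3*1 = -5*I*√3 ≈ -8.6602*I)
g(W, j) = -1 + W
M(a, d) = √(125 - 5*I*√3)
1/(M(295, l) + g(284, 211)) = 1/(√(125 - 5*I*√3) + (-1 + 284)) = 1/(√(125 - 5*I*√3) + 283) = 1/(283 + √(125 - 5*I*√3))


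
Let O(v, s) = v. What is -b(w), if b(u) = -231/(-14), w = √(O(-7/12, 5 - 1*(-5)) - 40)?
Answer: -33/2 ≈ -16.500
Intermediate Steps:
w = I*√1461/6 (w = √(-7/12 - 40) = √(-487/12) = I*√1461/6 ≈ 6.3705*I)
b(u) = 33/2 (b(u) = -231*(-1/14) = 33/2)
-b(w) = -1*33/2 = -33/2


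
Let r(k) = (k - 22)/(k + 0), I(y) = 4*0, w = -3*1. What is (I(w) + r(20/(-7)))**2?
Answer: 7569/100 ≈ 75.690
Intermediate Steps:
w = -3
I(y) = 0
r(k) = (-22 + k)/k
(I(w) + r(20/(-7)))**2 = (0 + (-22 + 20/(-7))/((20/(-7))))**2 = (0 + (-22 + 20*(-1/7))/((20*(-1/7))))**2 = (0 + (-22 - 20/7)/(-20/7))**2 = (0 - 7/20*(-174/7))**2 = (0 + 87/10)**2 = (87/10)**2 = 7569/100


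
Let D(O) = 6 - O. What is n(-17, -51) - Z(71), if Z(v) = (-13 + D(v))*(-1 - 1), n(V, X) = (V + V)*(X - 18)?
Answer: 2190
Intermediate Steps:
n(V, X) = 2*V*(-18 + X) (n(V, X) = (2*V)*(-18 + X) = 2*V*(-18 + X))
Z(v) = 14 + 2*v (Z(v) = (-13 + (6 - v))*(-1 - 1) = (-7 - v)*(-2) = 14 + 2*v)
n(-17, -51) - Z(71) = 2*(-17)*(-18 - 51) - (14 + 2*71) = 2*(-17)*(-69) - (14 + 142) = 2346 - 1*156 = 2346 - 156 = 2190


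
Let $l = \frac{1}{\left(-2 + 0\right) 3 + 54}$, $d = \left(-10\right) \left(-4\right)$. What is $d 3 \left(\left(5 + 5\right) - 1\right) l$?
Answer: $\frac{45}{2} \approx 22.5$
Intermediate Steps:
$d = 40$
$l = \frac{1}{48}$ ($l = \frac{1}{\left(-2\right) 3 + 54} = \frac{1}{-6 + 54} = \frac{1}{48} \approx 0.020833$)
$d 3 \left(\left(5 + 5\right) - 1\right) l = 40 \cdot 3 \left(\left(5 + 5\right) - 1\right) \frac{1}{48} = 40 \cdot 3 \left(10 - 1\right) \frac{1}{48} = 40 \cdot 3 \cdot 9 \cdot \frac{1}{48} = 40 \cdot 27 \cdot \frac{1}{48} = 1080 \cdot \frac{1}{48} = \frac{45}{2}$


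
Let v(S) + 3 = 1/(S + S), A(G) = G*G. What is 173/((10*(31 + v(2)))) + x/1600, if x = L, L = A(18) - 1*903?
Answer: 45293/180800 ≈ 0.25051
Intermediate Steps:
A(G) = G²
v(S) = -3 + 1/(2*S) (v(S) = -3 + 1/(S + S) = -3 + 1/(2*S))
L = -579 (L = 18² - 1*903 = 324 - 903 = -579)
x = -579
173/((10*(31 + v(2)))) + x/1600 = 173/((10*(31 + (-3 + (½)/2)))) - 579/1600 = 173/((10*(31 + (-3 + (½)*(½))))) - 579*1/1600 = 173/((10*(31 + (-3 + ¼)))) - 579/1600 = 173/((10*(31 - 11/4))) - 579/1600 = 173/((10*(113/4))) - 579/1600 = 173/(565/2) - 579/1600 = 173*(2/565) - 579/1600 = 346/565 - 579/1600 = 45293/180800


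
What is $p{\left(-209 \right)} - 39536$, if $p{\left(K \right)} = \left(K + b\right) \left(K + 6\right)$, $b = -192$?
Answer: $41867$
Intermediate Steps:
$p{\left(K \right)} = \left(-192 + K\right) \left(6 + K\right)$ ($p{\left(K \right)} = \left(K - 192\right) \left(K + 6\right) = \left(-192 + K\right) \left(6 + K\right)$)
$p{\left(-209 \right)} - 39536 = \left(-1152 + \left(-209\right)^{2} - -38874\right) - 39536 = \left(-1152 + 43681 + 38874\right) - 39536 = 81403 - 39536 = 41867$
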